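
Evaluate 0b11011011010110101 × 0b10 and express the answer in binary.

Multiply each base-2 digit by 2, carrying:
  1×2 = 2 → write 0 carry 1
  0×2+1 = 1 → write 1
  1×2 = 2 → write 0 carry 1
  0×2+1 = 1 → write 1
  1×2 = 2 → write 0 carry 1
  1×2+1 = 3 → write 1 carry 1
  0×2+1 = 1 → write 1
  1×2 = 2 → write 0 carry 1
  0×2+1 = 1 → write 1
  1×2 = 2 → write 0 carry 1
  1×2+1 = 3 → write 1 carry 1
  0×2+1 = 1 → write 1
  1×2 = 2 → write 0 carry 1
  1×2+1 = 3 → write 1 carry 1
  0×2+1 = 1 → write 1
  1×2 = 2 → write 0 carry 1
  1×2+1 = 3 → write 1 carry 1
  remaining carry: 1

0b110110110101101010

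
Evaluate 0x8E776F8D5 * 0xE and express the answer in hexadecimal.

Multiply each base-16 digit by 14, carrying:
  5×14 = 70 → write 6 carry 4
  D×14+4 = 186 → write A carry 11
  8×14+11 = 123 → write B carry 7
  F×14+7 = 217 → write 9 carry 13
  6×14+13 = 97 → write 1 carry 6
  7×14+6 = 104 → write 8 carry 6
  7×14+6 = 104 → write 8 carry 6
  E×14+6 = 202 → write A carry 12
  8×14+12 = 124 → write C carry 7
  remaining carry: 7

0x7CA8819BA6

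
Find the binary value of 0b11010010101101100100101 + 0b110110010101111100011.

0b100001001000011100001000

Add column by column in base 2, right to left:
  1+1 = 0 carry 1
  0+1+1 = 0 carry 1
  1+0+1 = 0 carry 1
  0+0+1 = 1
  0+0 = 0
  1+1 = 0 carry 1
  0+1+1 = 0 carry 1
  0+1+1 = 0 carry 1
  1+1+1 = 1 carry 1
  1+1+1 = 1 carry 1
  0+0+1 = 1
  1+1 = 0 carry 1
  1+0+1 = 0 carry 1
  0+1+1 = 0 carry 1
  1+0+1 = 0 carry 1
  0+0+1 = 1
  1+1 = 0 carry 1
  0+1+1 = 0 carry 1
  0+0+1 = 1
  1+1 = 0 carry 1
  0+1+1 = 0 carry 1
  1+0+1 = 0 carry 1
  1+0+1 = 0 carry 1
  final carry 1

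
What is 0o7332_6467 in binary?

0b111011011010110100110111

Each octal digit is 3 bits: 7=111 3=011 3=011 2=010 6=110 4=100 6=110 7=111.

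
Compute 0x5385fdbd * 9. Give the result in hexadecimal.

0x2efb5eba5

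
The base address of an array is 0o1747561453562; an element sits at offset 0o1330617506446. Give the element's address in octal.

0o3300401162230

Add column by column in base 8, right to left:
  2+6 = 0 carry 1
  6+4+1 = 3 carry 1
  5+4+1 = 2 carry 1
  3+6+1 = 2 carry 1
  5+0+1 = 6
  4+5 = 1 carry 1
  1+7+1 = 1 carry 1
  6+1+1 = 0 carry 1
  5+6+1 = 4 carry 1
  7+0+1 = 0 carry 1
  4+3+1 = 0 carry 1
  7+3+1 = 3 carry 1
  1+1+1 = 3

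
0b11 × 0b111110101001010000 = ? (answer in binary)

Multiply each base-2 digit by 3, carrying:
  0×3 = 0 → write 0
  0×3 = 0 → write 0
  0×3 = 0 → write 0
  0×3 = 0 → write 0
  1×3 = 3 → write 1 carry 1
  0×3+1 = 1 → write 1
  1×3 = 3 → write 1 carry 1
  0×3+1 = 1 → write 1
  0×3 = 0 → write 0
  1×3 = 3 → write 1 carry 1
  0×3+1 = 1 → write 1
  1×3 = 3 → write 1 carry 1
  0×3+1 = 1 → write 1
  1×3 = 3 → write 1 carry 1
  1×3+1 = 4 → write 0 carry 2
  1×3+2 = 5 → write 1 carry 2
  1×3+2 = 5 → write 1 carry 2
  1×3+2 = 5 → write 1 carry 2
  remaining carry: 10

0b10111011111011110000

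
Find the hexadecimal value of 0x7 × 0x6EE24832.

0x3082FF95E

Multiply each base-16 digit by 7, carrying:
  2×7 = 14 → write E
  3×7 = 21 → write 5 carry 1
  8×7+1 = 57 → write 9 carry 3
  4×7+3 = 31 → write F carry 1
  2×7+1 = 15 → write F
  E×7 = 98 → write 2 carry 6
  E×7+6 = 104 → write 8 carry 6
  6×7+6 = 48 → write 0 carry 3
  remaining carry: 3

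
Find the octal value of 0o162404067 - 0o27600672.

0o132603175

Subtract column by column in base 8:
  7-2 → 5
  6-7 → 7 (borrow)
  0-6-1 → 1 (borrow)
  4-0-1 → 3
  0-0 → 0
  4-6 → 6 (borrow)
  2-7-1 → 2 (borrow)
  6-2-1 → 3
  1-0 → 1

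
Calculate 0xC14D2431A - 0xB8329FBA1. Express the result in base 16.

0x91A84779

Subtract column by column in base 16:
  A-1 → 9
  1-A → 7 (borrow)
  3-B-1 → 7 (borrow)
  4-F-1 → 4 (borrow)
  2-9-1 → 8 (borrow)
  D-2-1 → A
  4-3 → 1
  1-8 → 9 (borrow)
  C-B-1 → 0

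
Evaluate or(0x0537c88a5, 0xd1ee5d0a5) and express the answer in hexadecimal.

OR each hex digit independently (no carries):
  0|d=d, 5|1=5, 3|e=f, 7|e=f, c|5=d, 8|d=d, 8|0=8, a|a=a, 5|5=5

0xd5ffdd8a5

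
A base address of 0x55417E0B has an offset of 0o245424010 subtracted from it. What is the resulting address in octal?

0o12252653003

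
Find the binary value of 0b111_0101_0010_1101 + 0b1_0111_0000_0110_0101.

0b11110010110010010

Add column by column in base 2, right to left:
  1+1 = 0 carry 1
  0+0+1 = 1
  1+1 = 0 carry 1
  1+0+1 = 0 carry 1
  0+0+1 = 1
  1+1 = 0 carry 1
  0+1+1 = 0 carry 1
  0+0+1 = 1
  1+0 = 1
  0+0 = 0
  1+0 = 1
  0+0 = 0
  1+1 = 0 carry 1
  1+1+1 = 1 carry 1
  1+1+1 = 1 carry 1
  0+0+1 = 1
  0+1 = 1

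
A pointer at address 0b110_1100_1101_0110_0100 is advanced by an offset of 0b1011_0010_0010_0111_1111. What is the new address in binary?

0b100011110111111100011

Add column by column in base 2, right to left:
  0+1 = 1
  0+1 = 1
  1+1 = 0 carry 1
  0+1+1 = 0 carry 1
  0+1+1 = 0 carry 1
  1+1+1 = 1 carry 1
  1+1+1 = 1 carry 1
  0+0+1 = 1
  1+0 = 1
  0+1 = 1
  1+0 = 1
  1+0 = 1
  0+0 = 0
  0+1 = 1
  1+0 = 1
  1+0 = 1
  0+1 = 1
  1+1 = 0 carry 1
  1+0+1 = 0 carry 1
  0+1+1 = 0 carry 1
  final carry 1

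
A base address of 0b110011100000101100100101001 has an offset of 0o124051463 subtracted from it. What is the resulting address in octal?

0o510002766

0b110011100000101100100101001 = 0o634054451 in octal.
Subtract column by column in base 8:
  1-3 → 6 (borrow)
  5-6-1 → 6 (borrow)
  4-4-1 → 7 (borrow)
  4-1-1 → 2
  5-5 → 0
  0-0 → 0
  4-4 → 0
  3-2 → 1
  6-1 → 5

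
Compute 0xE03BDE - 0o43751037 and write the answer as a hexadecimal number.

0x5069BF

0o43751037 = 0x8FD21F in hexadecimal.
Subtract column by column in base 16:
  E-F → F (borrow)
  D-1-1 → B
  B-2 → 9
  3-D → 6 (borrow)
  0-F-1 → 0 (borrow)
  E-8-1 → 5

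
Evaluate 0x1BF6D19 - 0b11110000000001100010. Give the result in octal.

0o154066267

0x1BF6D19 = 0o157666431 in octal.
0b11110000000001100010 = 0o3600142 in octal.
Subtract column by column in base 8:
  1-2 → 7 (borrow)
  3-4-1 → 6 (borrow)
  4-1-1 → 2
  6-0 → 6
  6-0 → 6
  6-6 → 0
  7-3 → 4
  5-0 → 5
  1-0 → 1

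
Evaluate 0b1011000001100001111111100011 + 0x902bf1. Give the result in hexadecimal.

0xb964bd4

0b1011000001100001111111100011 = 0xb061fe3 in hexadecimal.
Add column by column in base 16, right to left:
  3+1 = 4
  e+f = d carry 1
  f+b+1 = b carry 1
  1+2+1 = 4
  6+0 = 6
  0+9 = 9
  b+0 = b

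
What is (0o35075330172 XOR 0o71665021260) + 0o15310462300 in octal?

0o62120773612

First 0o35075330172 XOR 0o71665021260 = 0o44610311312.
Add column by column in base 8, right to left:
  2+0 = 2
  1+0 = 1
  3+3 = 6
  1+2 = 3
  1+6 = 7
  3+4 = 7
  0+0 = 0
  1+1 = 2
  6+3 = 1 carry 1
  4+5+1 = 2 carry 1
  4+1+1 = 6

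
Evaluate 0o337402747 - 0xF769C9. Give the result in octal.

0o241516036

0xF769C9 = 0o75664711 in octal.
Subtract column by column in base 8:
  7-1 → 6
  4-1 → 3
  7-7 → 0
  2-4 → 6 (borrow)
  0-6-1 → 1 (borrow)
  4-6-1 → 5 (borrow)
  7-5-1 → 1
  3-7 → 4 (borrow)
  3-0-1 → 2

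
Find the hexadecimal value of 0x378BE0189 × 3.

Multiply each base-16 digit by 3, carrying:
  9×3 = 27 → write B carry 1
  8×3+1 = 25 → write 9 carry 1
  1×3+1 = 4 → write 4
  0×3 = 0 → write 0
  E×3 = 42 → write A carry 2
  B×3+2 = 35 → write 3 carry 2
  8×3+2 = 26 → write A carry 1
  7×3+1 = 22 → write 6 carry 1
  3×3+1 = 10 → write A

0xA6A3A049B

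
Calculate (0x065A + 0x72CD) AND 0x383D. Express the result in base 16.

0x3825

Add column by column in base 16, right to left:
  A+D = 7 carry 1
  5+C+1 = 2 carry 1
  6+2+1 = 9
  0+7 = 7
Sum = 0x7927; now AND with 0x383D:
  7&3=3, 9&8=8, 2&3=2, 7&D=5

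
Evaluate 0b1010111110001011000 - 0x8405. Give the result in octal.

0o1174123

0b1010111110001011000 = 0o1276130 in octal.
0x8405 = 0o102005 in octal.
Subtract column by column in base 8:
  0-5 → 3 (borrow)
  3-0-1 → 2
  1-0 → 1
  6-2 → 4
  7-0 → 7
  2-1 → 1
  1-0 → 1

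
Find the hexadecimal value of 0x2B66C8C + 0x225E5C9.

0x4DC5255

Add column by column in base 16, right to left:
  C+9 = 5 carry 1
  8+C+1 = 5 carry 1
  C+5+1 = 2 carry 1
  6+E+1 = 5 carry 1
  6+5+1 = C
  B+2 = D
  2+2 = 4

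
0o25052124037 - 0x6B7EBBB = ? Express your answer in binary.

0o25052124037 = 0b10101000101010001010100000011111 in binary.
0x6B7EBBB = 0b110101101111110101110111011 in binary.
Subtract column by column in base 2:
  1-1 → 0
  1-1 → 0
  1-0 → 1
  1-1 → 0
  1-1 → 0
  0-1 → 1 (borrow)
  0-0-1 → 1 (borrow)
  0-1-1 → 0 (borrow)
  0-1-1 → 0 (borrow)
  0-1-1 → 0 (borrow)
  0-0-1 → 1 (borrow)
  1-1-1 → 1 (borrow)
  0-0-1 → 1 (borrow)
  1-1-1 → 1 (borrow)
  0-1-1 → 0 (borrow)
  1-1-1 → 1 (borrow)
  0-1-1 → 0 (borrow)
  0-1-1 → 0 (borrow)
  0-1-1 → 0 (borrow)
  1-0-1 → 0
  0-1 → 1 (borrow)
  1-1-1 → 1 (borrow)
  0-0-1 → 1 (borrow)
  1-1-1 → 1 (borrow)
  0-0-1 → 1 (borrow)
  0-1-1 → 0 (borrow)
  0-1-1 → 0 (borrow)
  1-0-1 → 0
  0-0 → 0
  1-0 → 1
  0-0 → 0
  1-0 → 1

0b10100001111100001011110001100100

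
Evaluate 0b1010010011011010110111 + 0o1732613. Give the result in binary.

0b1100001110110001000010

0o1732613 = 0b1111011010110001011 in binary.
Add column by column in base 2, right to left:
  1+1 = 0 carry 1
  1+1+1 = 1 carry 1
  1+0+1 = 0 carry 1
  0+1+1 = 0 carry 1
  1+0+1 = 0 carry 1
  1+0+1 = 0 carry 1
  0+0+1 = 1
  1+1 = 0 carry 1
  0+1+1 = 0 carry 1
  1+0+1 = 0 carry 1
  1+1+1 = 1 carry 1
  0+0+1 = 1
  1+1 = 0 carry 1
  1+1+1 = 1 carry 1
  0+0+1 = 1
  0+1 = 1
  1+1 = 0 carry 1
  0+1+1 = 0 carry 1
  0+1+1 = 0 carry 1
  1+0+1 = 0 carry 1
  0+0+1 = 1
  1+0 = 1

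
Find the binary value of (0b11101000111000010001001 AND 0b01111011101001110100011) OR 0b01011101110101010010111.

0b1111101111101010010111

0b11101000111000010001001 AND 0b01111011101001110100011 = 0b01101000101000010000001.
Then OR with 0b01011101110101010010111.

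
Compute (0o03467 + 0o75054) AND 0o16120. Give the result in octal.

Add column by column in base 8, right to left:
  7+4 = 3 carry 1
  6+5+1 = 4 carry 1
  4+0+1 = 5
  3+5 = 0 carry 1
  0+7+1 = 0 carry 1
  final carry 1
Sum = 0o100543; now AND with 0o16120:
  1&0=0, 0&1=0, 0&6=0, 5&1=1, 4&2=0, 3&0=0

0o100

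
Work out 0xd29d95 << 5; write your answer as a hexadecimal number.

0x1a53b2a0

5 bits is not a whole number of base-16 digits; in binary: 110100101001110110010101 << 5 = 11010010100111011001010100000.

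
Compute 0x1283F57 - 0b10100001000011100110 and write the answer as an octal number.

0o107427161

0x1283F57 = 0o112037527 in octal.
0b10100001000011100110 = 0o2410346 in octal.
Subtract column by column in base 8:
  7-6 → 1
  2-4 → 6 (borrow)
  5-3-1 → 1
  7-0 → 7
  3-1 → 2
  0-4 → 4 (borrow)
  2-2-1 → 7 (borrow)
  1-0-1 → 0
  1-0 → 1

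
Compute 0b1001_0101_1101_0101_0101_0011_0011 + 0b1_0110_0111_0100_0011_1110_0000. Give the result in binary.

0b1010110001001001100100010011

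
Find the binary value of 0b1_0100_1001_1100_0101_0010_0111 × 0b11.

Multiply each base-2 digit by 3, carrying:
  1×3 = 3 → write 1 carry 1
  1×3+1 = 4 → write 0 carry 2
  1×3+2 = 5 → write 1 carry 2
  0×3+2 = 2 → write 0 carry 1
  0×3+1 = 1 → write 1
  1×3 = 3 → write 1 carry 1
  0×3+1 = 1 → write 1
  0×3 = 0 → write 0
  1×3 = 3 → write 1 carry 1
  0×3+1 = 1 → write 1
  1×3 = 3 → write 1 carry 1
  0×3+1 = 1 → write 1
  0×3 = 0 → write 0
  0×3 = 0 → write 0
  1×3 = 3 → write 1 carry 1
  1×3+1 = 4 → write 0 carry 2
  1×3+2 = 5 → write 1 carry 2
  0×3+2 = 2 → write 0 carry 1
  0×3+1 = 1 → write 1
  1×3 = 3 → write 1 carry 1
  0×3+1 = 1 → write 1
  0×3 = 0 → write 0
  1×3 = 3 → write 1 carry 1
  0×3+1 = 1 → write 1
  1×3 = 3 → write 1 carry 1
  remaining carry: 1

0b11110111010100111101110101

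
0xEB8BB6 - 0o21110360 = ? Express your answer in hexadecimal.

0xA6FAC6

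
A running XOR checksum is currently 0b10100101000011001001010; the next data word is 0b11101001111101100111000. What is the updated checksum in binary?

0b01001100111110101110010

XOR bit by bit (1 where the bits differ):
  10100101000011001001010
^ 11101001111101100111000
= 01001100111110101110010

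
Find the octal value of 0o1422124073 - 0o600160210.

0o621743663

Subtract column by column in base 8:
  3-0 → 3
  7-1 → 6
  0-2 → 6 (borrow)
  4-0-1 → 3
  2-6 → 4 (borrow)
  1-1-1 → 7 (borrow)
  2-0-1 → 1
  2-0 → 2
  4-6 → 6 (borrow)
  1-0-1 → 0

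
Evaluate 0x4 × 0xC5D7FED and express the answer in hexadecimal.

0x3175FFB4

Multiply each base-16 digit by 4, carrying:
  D×4 = 52 → write 4 carry 3
  E×4+3 = 59 → write B carry 3
  F×4+3 = 63 → write F carry 3
  7×4+3 = 31 → write F carry 1
  D×4+1 = 53 → write 5 carry 3
  5×4+3 = 23 → write 7 carry 1
  C×4+1 = 49 → write 1 carry 3
  remaining carry: 3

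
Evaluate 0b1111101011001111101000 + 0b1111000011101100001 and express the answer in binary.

0b10001100011101101001001

Add column by column in base 2, right to left:
  0+1 = 1
  0+0 = 0
  0+0 = 0
  1+0 = 1
  0+0 = 0
  1+1 = 0 carry 1
  1+1+1 = 1 carry 1
  1+0+1 = 0 carry 1
  1+1+1 = 1 carry 1
  1+1+1 = 1 carry 1
  0+1+1 = 0 carry 1
  0+0+1 = 1
  1+0 = 1
  1+0 = 1
  0+0 = 0
  1+1 = 0 carry 1
  0+1+1 = 0 carry 1
  1+1+1 = 1 carry 1
  1+1+1 = 1 carry 1
  1+0+1 = 0 carry 1
  1+0+1 = 0 carry 1
  1+0+1 = 0 carry 1
  final carry 1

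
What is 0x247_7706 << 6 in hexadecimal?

6 bits is not a whole number of base-16 digits; in binary: 10010001110111011100000110 << 6 = 10010001110111011100000110000000.

0x91DDC180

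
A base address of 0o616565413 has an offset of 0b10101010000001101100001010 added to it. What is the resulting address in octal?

0o1070603025

0b10101010000001101100001010 = 0o252015412 in octal.
Add column by column in base 8, right to left:
  3+2 = 5
  1+1 = 2
  4+4 = 0 carry 1
  5+5+1 = 3 carry 1
  6+1+1 = 0 carry 1
  5+0+1 = 6
  6+2 = 0 carry 1
  1+5+1 = 7
  6+2 = 0 carry 1
  final carry 1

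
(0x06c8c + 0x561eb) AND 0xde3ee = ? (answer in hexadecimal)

0x5c266

Add column by column in base 16, right to left:
  c+b = 7 carry 1
  8+e+1 = 7 carry 1
  c+1+1 = e
  6+6 = c
  0+5 = 5
Sum = 0x5ce77; now AND with 0xde3ee:
  5&d=5, c&e=c, e&3=2, 7&e=6, 7&e=6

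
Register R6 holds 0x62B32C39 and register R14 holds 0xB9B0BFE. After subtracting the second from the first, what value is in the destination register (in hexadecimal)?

Subtract column by column in base 16:
  9-E → B (borrow)
  3-F-1 → 3 (borrow)
  C-B-1 → 0
  2-0 → 2
  3-B → 8 (borrow)
  B-9-1 → 1
  2-B → 7 (borrow)
  6-0-1 → 5

0x5718203B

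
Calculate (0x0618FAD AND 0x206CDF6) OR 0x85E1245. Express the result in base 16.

0x85E9FE5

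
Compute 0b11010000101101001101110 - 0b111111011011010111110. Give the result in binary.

Subtract column by column in base 2:
  0-0 → 0
  1-1 → 0
  1-1 → 0
  1-1 → 0
  0-1 → 1 (borrow)
  1-1-1 → 1 (borrow)
  1-0-1 → 0
  0-1 → 1 (borrow)
  0-0-1 → 1 (borrow)
  1-1-1 → 1 (borrow)
  0-1-1 → 0 (borrow)
  1-0-1 → 0
  1-1 → 0
  0-1 → 1 (borrow)
  1-0-1 → 0
  0-1 → 1 (borrow)
  0-1-1 → 0 (borrow)
  0-1-1 → 0 (borrow)
  0-1-1 → 0 (borrow)
  1-1-1 → 1 (borrow)
  0-1-1 → 0 (borrow)
  1-0-1 → 0
  1-0 → 1

0b10010001010001110110000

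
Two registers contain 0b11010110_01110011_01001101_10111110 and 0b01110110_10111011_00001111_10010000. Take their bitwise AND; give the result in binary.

AND bit by bit (1 only where both bits are 1):
  11010110011100110100110110111110
& 01110110101110110000111110010000
= 01010110001100110000110110010000

0b01010110001100110000110110010000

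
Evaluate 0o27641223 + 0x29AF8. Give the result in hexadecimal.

0x61DD8B

0o27641223 = 0x5F4293 in hexadecimal.
Add column by column in base 16, right to left:
  3+8 = B
  9+F = 8 carry 1
  2+A+1 = D
  4+9 = D
  F+2 = 1 carry 1
  5+0+1 = 6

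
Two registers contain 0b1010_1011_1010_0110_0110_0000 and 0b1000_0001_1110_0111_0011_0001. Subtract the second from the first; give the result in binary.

0b1010011011111100101111

Subtract column by column in base 2:
  0-1 → 1 (borrow)
  0-0-1 → 1 (borrow)
  0-0-1 → 1 (borrow)
  0-0-1 → 1 (borrow)
  0-1-1 → 0 (borrow)
  1-1-1 → 1 (borrow)
  1-0-1 → 0
  0-0 → 0
  0-1 → 1 (borrow)
  1-1-1 → 1 (borrow)
  1-1-1 → 1 (borrow)
  0-0-1 → 1 (borrow)
  0-0-1 → 1 (borrow)
  1-1-1 → 1 (borrow)
  0-1-1 → 0 (borrow)
  1-1-1 → 1 (borrow)
  1-1-1 → 1 (borrow)
  1-0-1 → 0
  0-0 → 0
  1-0 → 1
  0-0 → 0
  1-0 → 1
  0-0 → 0
  1-1 → 0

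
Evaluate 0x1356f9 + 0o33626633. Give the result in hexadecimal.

0x828494

0o33626633 = 0x6f2d9b in hexadecimal.
Add column by column in base 16, right to left:
  9+b = 4 carry 1
  f+9+1 = 9 carry 1
  6+d+1 = 4 carry 1
  5+2+1 = 8
  3+f = 2 carry 1
  1+6+1 = 8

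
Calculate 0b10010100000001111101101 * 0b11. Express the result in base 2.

0b110111100000101111000111

Multiply each base-2 digit by 3, carrying:
  1×3 = 3 → write 1 carry 1
  0×3+1 = 1 → write 1
  1×3 = 3 → write 1 carry 1
  1×3+1 = 4 → write 0 carry 2
  0×3+2 = 2 → write 0 carry 1
  1×3+1 = 4 → write 0 carry 2
  1×3+2 = 5 → write 1 carry 2
  1×3+2 = 5 → write 1 carry 2
  1×3+2 = 5 → write 1 carry 2
  1×3+2 = 5 → write 1 carry 2
  0×3+2 = 2 → write 0 carry 1
  0×3+1 = 1 → write 1
  0×3 = 0 → write 0
  0×3 = 0 → write 0
  0×3 = 0 → write 0
  0×3 = 0 → write 0
  0×3 = 0 → write 0
  1×3 = 3 → write 1 carry 1
  0×3+1 = 1 → write 1
  1×3 = 3 → write 1 carry 1
  0×3+1 = 1 → write 1
  0×3 = 0 → write 0
  1×3 = 3 → write 1 carry 1
  remaining carry: 1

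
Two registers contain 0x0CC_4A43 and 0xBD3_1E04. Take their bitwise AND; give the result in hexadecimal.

AND each hex digit independently (no carries):
  0&B=0, C&D=C, C&3=0, 4&1=0, A&E=A, 4&0=0, 3&4=0

0x0C00A00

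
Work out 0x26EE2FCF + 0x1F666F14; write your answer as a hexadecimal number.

0x46549EE3

Add column by column in base 16, right to left:
  F+4 = 3 carry 1
  C+1+1 = E
  F+F = E carry 1
  2+6+1 = 9
  E+6 = 4 carry 1
  E+6+1 = 5 carry 1
  6+F+1 = 6 carry 1
  2+1+1 = 4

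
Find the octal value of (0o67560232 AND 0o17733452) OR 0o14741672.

0o17761672

0o67560232 AND 0o17733452 = 0o07520012.
Then OR with 0o14741672.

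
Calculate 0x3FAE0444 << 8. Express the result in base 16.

Shifting left by 8 bits = 2 hex digits: append 2 zeros.

0x3FAE044400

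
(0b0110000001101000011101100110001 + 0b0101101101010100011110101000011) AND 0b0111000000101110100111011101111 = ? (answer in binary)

Add column by column in base 2, right to left:
  1+1 = 0 carry 1
  0+1+1 = 0 carry 1
  0+0+1 = 1
  0+0 = 0
  1+0 = 1
  1+0 = 1
  0+1 = 1
  0+0 = 0
  1+1 = 0 carry 1
  1+0+1 = 0 carry 1
  0+1+1 = 0 carry 1
  1+1+1 = 1 carry 1
  1+1+1 = 1 carry 1
  1+1+1 = 1 carry 1
  0+0+1 = 1
  0+0 = 0
  0+0 = 0
  0+1 = 1
  1+0 = 1
  0+1 = 1
  1+0 = 1
  1+1 = 0 carry 1
  0+0+1 = 1
  0+1 = 1
  0+1 = 1
  0+0 = 0
  0+1 = 1
  0+1 = 1
  1+0 = 1
  1+1 = 0 carry 1
  final carry 1
Sum = 0b1011101110111100111100001110100; now AND with 0b0111000000101110100111011101111:
  1011101110111100111100001110100
& 0111000000101110100111011101111
= 0011000000101100100100001100100

0b11000000101100100100001100100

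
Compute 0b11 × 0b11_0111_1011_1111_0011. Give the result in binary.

0b10100111001111011001

Multiply each base-2 digit by 3, carrying:
  1×3 = 3 → write 1 carry 1
  1×3+1 = 4 → write 0 carry 2
  0×3+2 = 2 → write 0 carry 1
  0×3+1 = 1 → write 1
  1×3 = 3 → write 1 carry 1
  1×3+1 = 4 → write 0 carry 2
  1×3+2 = 5 → write 1 carry 2
  1×3+2 = 5 → write 1 carry 2
  1×3+2 = 5 → write 1 carry 2
  1×3+2 = 5 → write 1 carry 2
  0×3+2 = 2 → write 0 carry 1
  1×3+1 = 4 → write 0 carry 2
  1×3+2 = 5 → write 1 carry 2
  1×3+2 = 5 → write 1 carry 2
  1×3+2 = 5 → write 1 carry 2
  0×3+2 = 2 → write 0 carry 1
  1×3+1 = 4 → write 0 carry 2
  1×3+2 = 5 → write 1 carry 2
  remaining carry: 10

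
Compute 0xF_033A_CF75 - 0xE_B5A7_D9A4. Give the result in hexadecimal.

0x4D92F5D1

Subtract column by column in base 16:
  5-4 → 1
  7-A → D (borrow)
  F-9-1 → 5
  C-D → F (borrow)
  A-7-1 → 2
  3-A → 9 (borrow)
  3-5-1 → D (borrow)
  0-B-1 → 4 (borrow)
  F-E-1 → 0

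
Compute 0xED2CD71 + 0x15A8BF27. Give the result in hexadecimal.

0x247B8C98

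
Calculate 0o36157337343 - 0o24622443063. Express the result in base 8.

Subtract column by column in base 8:
  3-3 → 0
  4-6 → 6 (borrow)
  3-0-1 → 2
  7-3 → 4
  3-4 → 7 (borrow)
  3-4-1 → 6 (borrow)
  7-2-1 → 4
  5-2 → 3
  1-6 → 3 (borrow)
  6-4-1 → 1
  3-2 → 1

0o11334674260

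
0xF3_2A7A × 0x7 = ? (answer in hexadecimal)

0x6A62956

Multiply each base-16 digit by 7, carrying:
  A×7 = 70 → write 6 carry 4
  7×7+4 = 53 → write 5 carry 3
  A×7+3 = 73 → write 9 carry 4
  2×7+4 = 18 → write 2 carry 1
  3×7+1 = 22 → write 6 carry 1
  F×7+1 = 106 → write A carry 6
  remaining carry: 6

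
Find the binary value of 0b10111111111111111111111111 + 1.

The trailing 24 digits are 1 (max in base 2), so adding 1 cascades: they roll to 0 and the next digit up increments.

0b11000000000000000000000000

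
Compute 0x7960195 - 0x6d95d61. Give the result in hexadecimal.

0xbca434

Subtract column by column in base 16:
  5-1 → 4
  9-6 → 3
  1-d → 4 (borrow)
  0-5-1 → a (borrow)
  6-9-1 → c (borrow)
  9-d-1 → b (borrow)
  7-6-1 → 0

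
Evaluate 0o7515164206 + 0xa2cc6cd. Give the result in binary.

0o7515164206 = 0b111101001101001110100010000110 in binary.
0xa2cc6cd = 0b1010001011001100011011001101 in binary.
Add column by column in base 2, right to left:
  0+1 = 1
  1+0 = 1
  1+1 = 0 carry 1
  0+1+1 = 0 carry 1
  0+0+1 = 1
  0+0 = 0
  0+1 = 1
  1+1 = 0 carry 1
  0+0+1 = 1
  0+1 = 1
  0+1 = 1
  1+0 = 1
  0+0 = 0
  1+0 = 1
  1+1 = 0 carry 1
  1+1+1 = 1 carry 1
  0+0+1 = 1
  0+0 = 0
  1+1 = 0 carry 1
  0+1+1 = 0 carry 1
  1+0+1 = 0 carry 1
  1+1+1 = 1 carry 1
  0+0+1 = 1
  0+0 = 0
  1+0 = 1
  0+1 = 1
  1+0 = 1
  1+1 = 0 carry 1
  1+0+1 = 0 carry 1
  1+0+1 = 0 carry 1
  final carry 1

0b1000111011000011010111101010011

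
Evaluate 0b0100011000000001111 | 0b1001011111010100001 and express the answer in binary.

0b1101011111010101111

OR bit by bit (1 where either bit is 1):
  0100011000000001111
| 1001011111010100001
= 1101011111010101111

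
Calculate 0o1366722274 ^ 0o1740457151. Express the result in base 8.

0o0426375325

XOR each oct digit independently (no carries):
  1^1=0, 3^7=4, 6^4=2, 6^0=6, 7^4=3, 2^5=7, 2^7=5, 2^1=3, 7^5=2, 4^1=5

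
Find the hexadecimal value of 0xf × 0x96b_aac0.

0x8d4f0140

Multiply each base-16 digit by 15, carrying:
  0×15 = 0 → write 0
  c×15 = 180 → write 4 carry 11
  a×15+11 = 161 → write 1 carry 10
  a×15+10 = 160 → write 0 carry 10
  b×15+10 = 175 → write f carry 10
  6×15+10 = 100 → write 4 carry 6
  9×15+6 = 141 → write d carry 8
  remaining carry: 8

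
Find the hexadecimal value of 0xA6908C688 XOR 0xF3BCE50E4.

XOR each hex digit independently (no carries):
  A^F=5, 6^3=5, 9^B=2, 0^C=C, 8^E=6, C^5=9, 6^0=6, 8^E=6, 8^4=C

0x552C6966C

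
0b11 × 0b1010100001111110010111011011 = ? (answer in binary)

Multiply each base-2 digit by 3, carrying:
  1×3 = 3 → write 1 carry 1
  1×3+1 = 4 → write 0 carry 2
  0×3+2 = 2 → write 0 carry 1
  1×3+1 = 4 → write 0 carry 2
  1×3+2 = 5 → write 1 carry 2
  0×3+2 = 2 → write 0 carry 1
  1×3+1 = 4 → write 0 carry 2
  1×3+2 = 5 → write 1 carry 2
  1×3+2 = 5 → write 1 carry 2
  0×3+2 = 2 → write 0 carry 1
  1×3+1 = 4 → write 0 carry 2
  0×3+2 = 2 → write 0 carry 1
  0×3+1 = 1 → write 1
  1×3 = 3 → write 1 carry 1
  1×3+1 = 4 → write 0 carry 2
  1×3+2 = 5 → write 1 carry 2
  1×3+2 = 5 → write 1 carry 2
  1×3+2 = 5 → write 1 carry 2
  1×3+2 = 5 → write 1 carry 2
  0×3+2 = 2 → write 0 carry 1
  0×3+1 = 1 → write 1
  0×3 = 0 → write 0
  0×3 = 0 → write 0
  1×3 = 3 → write 1 carry 1
  0×3+1 = 1 → write 1
  1×3 = 3 → write 1 carry 1
  0×3+1 = 1 → write 1
  1×3 = 3 → write 1 carry 1
  remaining carry: 1

0b11111100101111011000110010001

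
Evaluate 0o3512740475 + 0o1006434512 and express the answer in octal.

Add column by column in base 8, right to left:
  5+2 = 7
  7+1 = 0 carry 1
  4+5+1 = 2 carry 1
  0+4+1 = 5
  4+3 = 7
  7+4 = 3 carry 1
  2+6+1 = 1 carry 1
  1+0+1 = 2
  5+0 = 5
  3+1 = 4

0o4521375207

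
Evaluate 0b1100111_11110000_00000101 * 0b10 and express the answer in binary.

0b110011111110000000001010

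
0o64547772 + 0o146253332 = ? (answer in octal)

0o233023324

Add column by column in base 8, right to left:
  2+2 = 4
  7+3 = 2 carry 1
  7+3+1 = 3 carry 1
  7+3+1 = 3 carry 1
  4+5+1 = 2 carry 1
  5+2+1 = 0 carry 1
  4+6+1 = 3 carry 1
  6+4+1 = 3 carry 1
  0+1+1 = 2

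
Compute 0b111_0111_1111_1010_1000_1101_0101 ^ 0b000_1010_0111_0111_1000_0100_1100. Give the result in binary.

XOR bit by bit (1 where the bits differ):
  111011111111010100011010101
^ 000101001110111100001001100
= 111110110001101000010011001

0b111110110001101000010011001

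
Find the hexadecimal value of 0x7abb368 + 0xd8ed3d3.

Add column by column in base 16, right to left:
  8+3 = b
  6+d = 3 carry 1
  3+3+1 = 7
  b+d = 8 carry 1
  b+e+1 = a carry 1
  a+8+1 = 3 carry 1
  7+d+1 = 5 carry 1
  final carry 1

0x153a873b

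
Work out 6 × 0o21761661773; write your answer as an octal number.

Multiply each base-8 digit by 6, carrying:
  3×6 = 18 → write 2 carry 2
  7×6+2 = 44 → write 4 carry 5
  7×6+5 = 47 → write 7 carry 5
  1×6+5 = 11 → write 3 carry 1
  6×6+1 = 37 → write 5 carry 4
  6×6+4 = 40 → write 0 carry 5
  1×6+5 = 11 → write 3 carry 1
  6×6+1 = 37 → write 5 carry 4
  7×6+4 = 46 → write 6 carry 5
  1×6+5 = 11 → write 3 carry 1
  2×6+1 = 13 → write 5 carry 1
  remaining carry: 1

0o153653053742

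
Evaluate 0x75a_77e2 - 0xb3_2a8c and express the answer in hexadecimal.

Subtract column by column in base 16:
  2-c → 6 (borrow)
  e-8-1 → 5
  7-a → d (borrow)
  7-2-1 → 4
  a-3 → 7
  5-b → a (borrow)
  7-0-1 → 6

0x6a74d56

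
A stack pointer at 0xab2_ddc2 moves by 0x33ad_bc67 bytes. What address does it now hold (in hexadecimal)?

Add column by column in base 16, right to left:
  2+7 = 9
  c+6 = 2 carry 1
  d+c+1 = a carry 1
  d+b+1 = 9 carry 1
  2+d+1 = 0 carry 1
  b+a+1 = 6 carry 1
  a+3+1 = e
  0+3 = 3

0x3e609a29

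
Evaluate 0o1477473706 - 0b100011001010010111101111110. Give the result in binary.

0b1000100110010100100001001000

0o1477473706 = 0b1100111111100111011111000110 in binary.
Subtract column by column in base 2:
  0-0 → 0
  1-1 → 0
  1-1 → 0
  0-1 → 1 (borrow)
  0-1-1 → 0 (borrow)
  0-1-1 → 0 (borrow)
  1-1-1 → 1 (borrow)
  1-0-1 → 0
  1-1 → 0
  1-1 → 0
  1-1 → 0
  0-1 → 1 (borrow)
  1-0-1 → 0
  1-1 → 0
  1-0 → 1
  0-0 → 0
  0-1 → 1 (borrow)
  1-0-1 → 0
  1-1 → 0
  1-0 → 1
  1-0 → 1
  1-1 → 0
  1-1 → 0
  1-0 → 1
  0-0 → 0
  0-0 → 0
  1-1 → 0
  1-0 → 1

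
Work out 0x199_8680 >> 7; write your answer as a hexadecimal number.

7 bits is not a whole number of base-16 digits; in binary: 1100110011000011010000000 >> 7 = 110011001100001101.

0x3330d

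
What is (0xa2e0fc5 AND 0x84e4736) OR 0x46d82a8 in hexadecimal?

0xa2e0fc5 AND 0x84e4736 = 0x80e0704.
Then OR with 0x46d82a8.

0xc6f87ac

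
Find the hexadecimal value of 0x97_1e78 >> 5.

0x4b8f3

5 bits is not a whole number of base-16 digits; in binary: 100101110001111001111000 >> 5 = 1001011100011110011.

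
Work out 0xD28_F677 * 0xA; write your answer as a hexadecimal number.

Multiply each base-16 digit by 10, carrying:
  7×10 = 70 → write 6 carry 4
  7×10+4 = 74 → write A carry 4
  6×10+4 = 64 → write 0 carry 4
  F×10+4 = 154 → write A carry 9
  8×10+9 = 89 → write 9 carry 5
  2×10+5 = 25 → write 9 carry 1
  D×10+1 = 131 → write 3 carry 8
  remaining carry: 8

0x8399A0A6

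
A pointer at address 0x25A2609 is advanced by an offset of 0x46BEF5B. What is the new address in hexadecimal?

0x6C61564

Add column by column in base 16, right to left:
  9+B = 4 carry 1
  0+5+1 = 6
  6+F = 5 carry 1
  2+E+1 = 1 carry 1
  A+B+1 = 6 carry 1
  5+6+1 = C
  2+4 = 6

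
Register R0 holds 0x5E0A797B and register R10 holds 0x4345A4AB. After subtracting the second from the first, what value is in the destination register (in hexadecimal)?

0x1AC4D4D0

Subtract column by column in base 16:
  B-B → 0
  7-A → D (borrow)
  9-4-1 → 4
  7-A → D (borrow)
  A-5-1 → 4
  0-4 → C (borrow)
  E-3-1 → A
  5-4 → 1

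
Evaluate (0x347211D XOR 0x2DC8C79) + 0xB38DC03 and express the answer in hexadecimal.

First 0x347211D XOR 0x2DC8C79 = 0x19BAD64.
Add column by column in base 16, right to left:
  4+3 = 7
  6+0 = 6
  D+C = 9 carry 1
  A+D+1 = 8 carry 1
  B+8+1 = 4 carry 1
  9+3+1 = D
  1+B = C

0xCD48967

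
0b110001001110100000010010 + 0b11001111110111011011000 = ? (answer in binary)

Add column by column in base 2, right to left:
  0+0 = 0
  1+0 = 1
  0+0 = 0
  0+1 = 1
  1+1 = 0 carry 1
  0+0+1 = 1
  0+1 = 1
  0+1 = 1
  0+0 = 0
  0+1 = 1
  0+1 = 1
  1+1 = 0 carry 1
  0+0+1 = 1
  1+1 = 0 carry 1
  1+1+1 = 1 carry 1
  1+1+1 = 1 carry 1
  0+1+1 = 0 carry 1
  0+1+1 = 0 carry 1
  1+1+1 = 1 carry 1
  0+0+1 = 1
  0+0 = 0
  0+1 = 1
  1+1 = 0 carry 1
  1+0+1 = 0 carry 1
  final carry 1

0b1001011001101011011101010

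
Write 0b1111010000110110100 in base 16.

0x7a1b4

Group the bits into nibbles: 0111 1010 0001 1011 0100 → 7a1b4.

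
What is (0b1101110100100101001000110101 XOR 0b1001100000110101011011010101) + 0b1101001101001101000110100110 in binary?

First 0b1101110100100101001000110101 XOR 0b1001100000110101011011010101 = 0b0100010100010000010011100000.
Add column by column in base 2, right to left:
  0+0 = 0
  0+1 = 1
  0+1 = 1
  0+0 = 0
  0+0 = 0
  1+1 = 0 carry 1
  1+0+1 = 0 carry 1
  1+1+1 = 1 carry 1
  0+1+1 = 0 carry 1
  0+0+1 = 1
  1+0 = 1
  0+0 = 0
  0+1 = 1
  0+0 = 0
  0+1 = 1
  0+1 = 1
  1+0 = 1
  0+0 = 0
  0+1 = 1
  0+0 = 0
  1+1 = 0 carry 1
  0+1+1 = 0 carry 1
  1+0+1 = 0 carry 1
  0+0+1 = 1
  0+1 = 1
  0+0 = 0
  1+1 = 0 carry 1
  0+1+1 = 0 carry 1
  final carry 1

0b10001100001011101011010000110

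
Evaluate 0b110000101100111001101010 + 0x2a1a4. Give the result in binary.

0b110001010111000000001110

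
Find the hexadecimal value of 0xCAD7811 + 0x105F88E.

Add column by column in base 16, right to left:
  1+E = F
  1+8 = 9
  8+8 = 0 carry 1
  7+F+1 = 7 carry 1
  D+5+1 = 3 carry 1
  A+0+1 = B
  C+1 = D

0xDB3709F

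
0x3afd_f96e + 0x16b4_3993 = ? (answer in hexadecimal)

0x51b23301

Add column by column in base 16, right to left:
  e+3 = 1 carry 1
  6+9+1 = 0 carry 1
  9+9+1 = 3 carry 1
  f+3+1 = 3 carry 1
  d+4+1 = 2 carry 1
  f+b+1 = b carry 1
  a+6+1 = 1 carry 1
  3+1+1 = 5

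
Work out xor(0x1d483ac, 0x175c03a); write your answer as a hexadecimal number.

0x0a14396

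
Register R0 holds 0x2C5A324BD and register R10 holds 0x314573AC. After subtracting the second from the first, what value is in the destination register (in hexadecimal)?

Subtract column by column in base 16:
  D-C → 1
  B-A → 1
  4-3 → 1
  2-7 → B (borrow)
  3-5-1 → D (borrow)
  A-4-1 → 5
  5-1 → 4
  C-3 → 9
  2-0 → 2

0x2945DB111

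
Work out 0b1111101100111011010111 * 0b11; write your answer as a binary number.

0b101111000110110010000101

Multiply each base-2 digit by 3, carrying:
  1×3 = 3 → write 1 carry 1
  1×3+1 = 4 → write 0 carry 2
  1×3+2 = 5 → write 1 carry 2
  0×3+2 = 2 → write 0 carry 1
  1×3+1 = 4 → write 0 carry 2
  0×3+2 = 2 → write 0 carry 1
  1×3+1 = 4 → write 0 carry 2
  1×3+2 = 5 → write 1 carry 2
  0×3+2 = 2 → write 0 carry 1
  1×3+1 = 4 → write 0 carry 2
  1×3+2 = 5 → write 1 carry 2
  1×3+2 = 5 → write 1 carry 2
  0×3+2 = 2 → write 0 carry 1
  0×3+1 = 1 → write 1
  1×3 = 3 → write 1 carry 1
  1×3+1 = 4 → write 0 carry 2
  0×3+2 = 2 → write 0 carry 1
  1×3+1 = 4 → write 0 carry 2
  1×3+2 = 5 → write 1 carry 2
  1×3+2 = 5 → write 1 carry 2
  1×3+2 = 5 → write 1 carry 2
  1×3+2 = 5 → write 1 carry 2
  remaining carry: 10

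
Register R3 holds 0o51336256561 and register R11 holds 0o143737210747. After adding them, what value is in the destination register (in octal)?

0o215275467530

Add column by column in base 8, right to left:
  1+7 = 0 carry 1
  6+4+1 = 3 carry 1
  5+7+1 = 5 carry 1
  6+0+1 = 7
  5+1 = 6
  2+2 = 4
  6+7 = 5 carry 1
  3+3+1 = 7
  3+7 = 2 carry 1
  1+3+1 = 5
  5+4 = 1 carry 1
  0+1+1 = 2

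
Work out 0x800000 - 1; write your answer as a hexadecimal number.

0x7FFFFF

The trailing 5 digits are 0, so subtracting 1 borrows through: they become F and the next digit up decrements.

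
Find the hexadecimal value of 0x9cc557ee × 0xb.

Multiply each base-16 digit by 11, carrying:
  e×11 = 154 → write a carry 9
  e×11+9 = 163 → write 3 carry 10
  7×11+10 = 87 → write 7 carry 5
  5×11+5 = 60 → write c carry 3
  5×11+3 = 58 → write a carry 3
  c×11+3 = 135 → write 7 carry 8
  c×11+8 = 140 → write c carry 8
  9×11+8 = 107 → write b carry 6
  remaining carry: 6

0x6bc7ac73a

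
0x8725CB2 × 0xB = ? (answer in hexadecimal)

0x5CE9FBA6

Multiply each base-16 digit by 11, carrying:
  2×11 = 22 → write 6 carry 1
  B×11+1 = 122 → write A carry 7
  C×11+7 = 139 → write B carry 8
  5×11+8 = 63 → write F carry 3
  2×11+3 = 25 → write 9 carry 1
  7×11+1 = 78 → write E carry 4
  8×11+4 = 92 → write C carry 5
  remaining carry: 5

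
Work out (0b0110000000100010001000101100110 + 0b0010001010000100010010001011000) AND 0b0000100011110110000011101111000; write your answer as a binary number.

Add column by column in base 2, right to left:
  0+0 = 0
  1+0 = 1
  1+0 = 1
  0+1 = 1
  0+1 = 1
  1+0 = 1
  1+1 = 0 carry 1
  0+0+1 = 1
  1+0 = 1
  0+0 = 0
  0+1 = 1
  0+0 = 0
  1+0 = 1
  0+1 = 1
  0+0 = 0
  0+0 = 0
  1+0 = 1
  0+1 = 1
  0+0 = 0
  0+0 = 0
  1+0 = 1
  0+0 = 0
  0+1 = 1
  0+0 = 0
  0+1 = 1
  0+0 = 0
  0+0 = 0
  0+0 = 0
  1+1 = 0 carry 1
  1+0+1 = 0 carry 1
  final carry 1
Sum = 0b1000001010100110011010110111110; now AND with 0b0000100011110110000011101111000:
  1000001010100110011010110111110
& 0000100011110110000011101111000
= 0000000010100110000010100111000

0b10100110000010100111000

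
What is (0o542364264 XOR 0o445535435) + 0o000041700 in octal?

0o107713551

First 0o542364264 XOR 0o445535435 = 0o107651651.
Add column by column in base 8, right to left:
  1+0 = 1
  5+0 = 5
  6+7 = 5 carry 1
  1+1+1 = 3
  5+4 = 1 carry 1
  6+0+1 = 7
  7+0 = 7
  0+0 = 0
  1+0 = 1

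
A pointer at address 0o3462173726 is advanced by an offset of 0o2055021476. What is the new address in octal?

Add column by column in base 8, right to left:
  6+6 = 4 carry 1
  2+7+1 = 2 carry 1
  7+4+1 = 4 carry 1
  3+1+1 = 5
  7+2 = 1 carry 1
  1+0+1 = 2
  2+5 = 7
  6+5 = 3 carry 1
  4+0+1 = 5
  3+2 = 5

0o5537215424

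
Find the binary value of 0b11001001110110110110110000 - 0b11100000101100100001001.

Subtract column by column in base 2:
  0-1 → 1 (borrow)
  0-0-1 → 1 (borrow)
  0-0-1 → 1 (borrow)
  0-1-1 → 0 (borrow)
  1-0-1 → 0
  1-0 → 1
  0-0 → 0
  1-0 → 1
  1-1 → 0
  0-0 → 0
  1-0 → 1
  1-1 → 0
  0-1 → 1 (borrow)
  1-0-1 → 0
  1-1 → 0
  0-0 → 0
  1-0 → 1
  1-0 → 1
  1-0 → 1
  0-0 → 0
  0-1 → 1 (borrow)
  1-1-1 → 1 (borrow)
  0-1-1 → 0 (borrow)
  0-0-1 → 1 (borrow)
  1-0-1 → 0
  1-0 → 1

0b10101101110001010010100111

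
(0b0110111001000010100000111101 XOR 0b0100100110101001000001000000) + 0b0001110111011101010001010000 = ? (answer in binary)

First 0b0110111001000010100000111101 XOR 0b0100100110101001000001000000 = 0b0010011111101011100001111101.
Add column by column in base 2, right to left:
  1+0 = 1
  0+0 = 0
  1+0 = 1
  1+0 = 1
  1+1 = 0 carry 1
  1+0+1 = 0 carry 1
  1+1+1 = 1 carry 1
  0+0+1 = 1
  0+0 = 0
  0+0 = 0
  0+1 = 1
  1+0 = 1
  1+1 = 0 carry 1
  1+0+1 = 0 carry 1
  0+1+1 = 0 carry 1
  1+1+1 = 1 carry 1
  0+1+1 = 0 carry 1
  1+0+1 = 0 carry 1
  1+1+1 = 1 carry 1
  1+1+1 = 1 carry 1
  1+1+1 = 1 carry 1
  1+0+1 = 0 carry 1
  1+1+1 = 1 carry 1
  0+1+1 = 0 carry 1
  0+1+1 = 0 carry 1
  1+0+1 = 0 carry 1
  final carry 1

0b100010111001000110011001101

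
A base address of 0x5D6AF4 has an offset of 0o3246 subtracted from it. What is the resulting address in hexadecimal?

0x5D644E

0o3246 = 0x6A6 in hexadecimal.
Subtract column by column in base 16:
  4-6 → E (borrow)
  F-A-1 → 4
  A-6 → 4
  6-0 → 6
  D-0 → D
  5-0 → 5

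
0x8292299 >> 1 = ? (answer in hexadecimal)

0x414914C

1 bits is not a whole number of base-16 digits; in binary: 1000001010010010001010011001 >> 1 = 100000101001001000101001100.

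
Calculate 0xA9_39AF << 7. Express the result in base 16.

7 bits is not a whole number of base-16 digits; in binary: 101010010011100110101111 << 7 = 1010100100111001101011110000000.

0x549CD780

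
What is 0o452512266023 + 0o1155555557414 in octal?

0o1630270045437

Add column by column in base 8, right to left:
  3+4 = 7
  2+1 = 3
  0+4 = 4
  6+7 = 5 carry 1
  6+5+1 = 4 carry 1
  2+5+1 = 0 carry 1
  2+5+1 = 0 carry 1
  1+5+1 = 7
  5+5 = 2 carry 1
  2+5+1 = 0 carry 1
  5+5+1 = 3 carry 1
  4+1+1 = 6
  0+1 = 1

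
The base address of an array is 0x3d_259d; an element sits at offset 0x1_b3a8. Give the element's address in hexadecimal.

Add column by column in base 16, right to left:
  d+8 = 5 carry 1
  9+a+1 = 4 carry 1
  5+3+1 = 9
  2+b = d
  d+1 = e
  3+0 = 3

0x3ed945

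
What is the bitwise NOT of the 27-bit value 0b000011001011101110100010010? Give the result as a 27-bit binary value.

0b111100110100010001011101101

Invert each bit: 000011001011101110100010010 → 111100110100010001011101101.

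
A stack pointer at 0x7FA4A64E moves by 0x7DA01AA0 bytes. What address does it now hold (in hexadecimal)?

0xFD44C0EE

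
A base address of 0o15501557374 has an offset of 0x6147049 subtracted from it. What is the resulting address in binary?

0b1100110111100100110111010110011

0o15501557374 = 0b1101101000001101101111011111100 in binary.
0x6147049 = 0b110000101000111000001001001 in binary.
Subtract column by column in base 2:
  0-1 → 1 (borrow)
  0-0-1 → 1 (borrow)
  1-0-1 → 0
  1-1 → 0
  1-0 → 1
  1-0 → 1
  1-1 → 0
  1-0 → 1
  0-0 → 0
  1-0 → 1
  1-0 → 1
  1-0 → 1
  1-1 → 0
  0-1 → 1 (borrow)
  1-1-1 → 1 (borrow)
  1-0-1 → 0
  0-0 → 0
  1-0 → 1
  1-1 → 0
  0-0 → 0
  0-1 → 1 (borrow)
  0-0-1 → 1 (borrow)
  0-0-1 → 1 (borrow)
  0-0-1 → 1 (borrow)
  1-0-1 → 0
  0-1 → 1 (borrow)
  1-1-1 → 1 (borrow)
  1-0-1 → 0
  0-0 → 0
  1-0 → 1
  1-0 → 1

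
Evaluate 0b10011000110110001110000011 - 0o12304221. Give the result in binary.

0o12304221 = 0b1010011000100010010001 in binary.
Subtract column by column in base 2:
  1-1 → 0
  1-0 → 1
  0-0 → 0
  0-0 → 0
  0-1 → 1 (borrow)
  0-0-1 → 1 (borrow)
  0-0-1 → 1 (borrow)
  1-1-1 → 1 (borrow)
  1-0-1 → 0
  1-0 → 1
  0-0 → 0
  0-1 → 1 (borrow)
  0-0-1 → 1 (borrow)
  1-0-1 → 0
  1-0 → 1
  0-1 → 1 (borrow)
  1-1-1 → 1 (borrow)
  1-0-1 → 0
  0-0 → 0
  0-1 → 1 (borrow)
  0-0-1 → 1 (borrow)
  1-1-1 → 1 (borrow)
  1-0-1 → 0
  0-0 → 0
  0-0 → 0
  1-0 → 1

0b10001110011101101011110010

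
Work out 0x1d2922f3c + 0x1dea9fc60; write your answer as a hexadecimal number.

Add column by column in base 16, right to left:
  c+0 = c
  3+6 = 9
  f+c = b carry 1
  2+f+1 = 2 carry 1
  2+9+1 = c
  9+a = 3 carry 1
  2+e+1 = 1 carry 1
  d+d+1 = b carry 1
  1+1+1 = 3

0x3b13c2b9c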